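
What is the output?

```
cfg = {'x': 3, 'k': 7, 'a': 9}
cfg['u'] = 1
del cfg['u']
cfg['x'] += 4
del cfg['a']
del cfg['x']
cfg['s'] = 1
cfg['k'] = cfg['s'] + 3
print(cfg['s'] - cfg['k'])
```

cfg['u'] = 1 → {'x': 3, 'k': 7, 'a': 9, 'u': 1}
del 'u' → {'x': 3, 'k': 7, 'a': 9}
cfg['x'] = 3+4 = 7 → {'x': 7, 'k': 7, 'a': 9}
del 'a' → {'x': 7, 'k': 7}
del 'x' → {'k': 7}
cfg['s'] = 1 → {'k': 7, 's': 1}
cfg['k'] = cfg['s']+3 = 4 → {'k': 4, 's': 1}
cfg['s']-cfg['k'] = 1-4 = -3

-3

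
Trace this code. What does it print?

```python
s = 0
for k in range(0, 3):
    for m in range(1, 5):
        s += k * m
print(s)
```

30

k=0,m=1: s = 0+0 = 0
k=0,m=2: s = 0+0 = 0
k=0,m=3: s = 0+0 = 0
k=0,m=4: s = 0+0 = 0
k=1,m=1: s = 0+1 = 1
k=1,m=2: s = 1+2 = 3
k=1,m=3: s = 3+3 = 6
k=1,m=4: s = 6+4 = 10
k=2,m=1: s = 10+2 = 12
k=2,m=2: s = 12+4 = 16
k=2,m=3: s = 16+6 = 22
k=2,m=4: s = 22+8 = 30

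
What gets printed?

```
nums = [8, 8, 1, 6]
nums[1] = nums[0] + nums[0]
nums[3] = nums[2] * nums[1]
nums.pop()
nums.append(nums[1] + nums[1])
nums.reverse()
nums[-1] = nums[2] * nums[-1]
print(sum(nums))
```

nums[1] = nums[0]+nums[0] = 8+8 = 16 → [8, 16, 1, 6]
nums[3] = nums[2]*nums[1] = 1*16 = 16 → [8, 16, 1, 16]
pop() removes 16 → [8, 16, 1]
append nums[1]+nums[1] = 16+16 = 32 → [8, 16, 1, 32]
reverse → [32, 1, 16, 8]
nums[-1] = nums[2]*nums[-1] = 16*8 = 128 → [32, 1, 16, 128]
sum = 177

177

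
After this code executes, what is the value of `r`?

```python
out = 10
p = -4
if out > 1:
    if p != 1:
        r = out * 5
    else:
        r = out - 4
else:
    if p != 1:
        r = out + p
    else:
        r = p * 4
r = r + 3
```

53

out=10, p=-4
out > 1 is True; p != 1 is True
→ r = out * 5 = 50
r = 50+3 = 53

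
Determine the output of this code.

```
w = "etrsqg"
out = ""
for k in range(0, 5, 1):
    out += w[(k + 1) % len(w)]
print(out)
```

k=0: add w[1]='t' → 't'
k=1: add w[2]='r' → 'tr'
k=2: add w[3]='s' → 'trs'
k=3: add w[4]='q' → 'trsq'
k=4: add w[5]='g' → 'trsqg'

trsqg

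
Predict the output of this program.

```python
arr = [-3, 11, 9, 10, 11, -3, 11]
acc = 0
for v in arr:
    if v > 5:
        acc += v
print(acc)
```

52

v=-3: not >5
v=11: >5, acc = 0+11 = 11
v=9: >5, acc = 11+9 = 20
v=10: >5, acc = 20+10 = 30
v=11: >5, acc = 30+11 = 41
v=-3: not >5
v=11: >5, acc = 41+11 = 52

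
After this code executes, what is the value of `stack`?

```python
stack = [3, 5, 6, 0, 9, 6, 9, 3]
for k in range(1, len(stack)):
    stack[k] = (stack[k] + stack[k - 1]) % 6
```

[3, 2, 2, 2, 5, 5, 2, 5]

k=1: stack[1] = (5+3)%6 = 2 → [3, 2, 6, 0, 9, 6, 9, 3]
k=2: stack[2] = (6+2)%6 = 2 → [3, 2, 2, 0, 9, 6, 9, 3]
k=3: stack[3] = (0+2)%6 = 2 → [3, 2, 2, 2, 9, 6, 9, 3]
k=4: stack[4] = (9+2)%6 = 5 → [3, 2, 2, 2, 5, 6, 9, 3]
k=5: stack[5] = (6+5)%6 = 5 → [3, 2, 2, 2, 5, 5, 9, 3]
k=6: stack[6] = (9+5)%6 = 2 → [3, 2, 2, 2, 5, 5, 2, 3]
k=7: stack[7] = (3+2)%6 = 5 → [3, 2, 2, 2, 5, 5, 2, 5]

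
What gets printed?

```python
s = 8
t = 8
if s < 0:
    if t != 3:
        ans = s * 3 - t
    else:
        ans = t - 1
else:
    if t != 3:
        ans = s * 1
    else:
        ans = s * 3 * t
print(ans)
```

8

s=8, t=8
s < 0 is False; t != 3 is True
→ ans = s * 1 = 8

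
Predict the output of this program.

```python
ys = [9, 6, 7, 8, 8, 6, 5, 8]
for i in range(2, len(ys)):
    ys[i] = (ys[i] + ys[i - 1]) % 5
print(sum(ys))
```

i=2: ys[2] = (7+6)%5 = 3 → [9, 6, 3, 8, 8, 6, 5, 8]
i=3: ys[3] = (8+3)%5 = 1 → [9, 6, 3, 1, 8, 6, 5, 8]
i=4: ys[4] = (8+1)%5 = 4 → [9, 6, 3, 1, 4, 6, 5, 8]
i=5: ys[5] = (6+4)%5 = 0 → [9, 6, 3, 1, 4, 0, 5, 8]
i=6: ys[6] = (5+0)%5 = 0 → [9, 6, 3, 1, 4, 0, 0, 8]
i=7: ys[7] = (8+0)%5 = 3 → [9, 6, 3, 1, 4, 0, 0, 3]
sum = 26

26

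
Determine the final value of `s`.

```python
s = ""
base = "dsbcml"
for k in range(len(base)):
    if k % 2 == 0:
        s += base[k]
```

'dbm'

k=0: add 'd' → 'd'
k=1: skip
k=2: add 'b' → 'db'
k=3: skip
k=4: add 'm' → 'dbm'
k=5: skip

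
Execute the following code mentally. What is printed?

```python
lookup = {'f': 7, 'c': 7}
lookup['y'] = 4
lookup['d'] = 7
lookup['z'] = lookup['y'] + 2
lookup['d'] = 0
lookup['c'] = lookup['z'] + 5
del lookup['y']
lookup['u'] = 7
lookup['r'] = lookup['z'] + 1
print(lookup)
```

lookup['y'] = 4 → {'f': 7, 'c': 7, 'y': 4}
lookup['d'] = 7 → {'f': 7, 'c': 7, 'y': 4, 'd': 7}
lookup['z'] = lookup['y']+2 = 6 → {'f': 7, 'c': 7, 'y': 4, 'd': 7, 'z': 6}
lookup['d'] = 0 → {'f': 7, 'c': 7, 'y': 4, 'd': 0, 'z': 6}
lookup['c'] = lookup['z']+5 = 11 → {'f': 7, 'c': 11, 'y': 4, 'd': 0, 'z': 6}
del 'y' → {'f': 7, 'c': 11, 'd': 0, 'z': 6}
lookup['u'] = 7 → {'f': 7, 'c': 11, 'd': 0, 'z': 6, 'u': 7}
lookup['r'] = lookup['z']+1 = 7 → {'f': 7, 'c': 11, 'd': 0, 'z': 6, 'u': 7, 'r': 7}

{'f': 7, 'c': 11, 'd': 0, 'z': 6, 'u': 7, 'r': 7}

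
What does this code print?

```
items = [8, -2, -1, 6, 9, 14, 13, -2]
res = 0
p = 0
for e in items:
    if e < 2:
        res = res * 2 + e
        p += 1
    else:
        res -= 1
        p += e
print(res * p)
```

-1484

e=8: not <2, res = 0-1 = -1; p=8
e=-2: <2, res = (-1)*2+(-2) = -4; p=9
e=-1: <2, res = (-4)*2+(-1) = -9; p=10
e=6: not <2, res = (-9)-1 = -10; p=16
e=9: not <2, res = (-10)-1 = -11; p=25
e=14: not <2, res = (-11)-1 = -12; p=39
e=13: not <2, res = (-12)-1 = -13; p=52
e=-2: <2, res = (-13)*2+(-2) = -28; p=53
res*p = (-28)*53 = -1484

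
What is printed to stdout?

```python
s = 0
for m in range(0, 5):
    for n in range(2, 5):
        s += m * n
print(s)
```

90

m=0,n=2: s = 0+0 = 0
m=0,n=3: s = 0+0 = 0
m=0,n=4: s = 0+0 = 0
m=1,n=2: s = 0+2 = 2
m=1,n=3: s = 2+3 = 5
m=1,n=4: s = 5+4 = 9
m=2,n=2: s = 9+4 = 13
m=2,n=3: s = 13+6 = 19
m=2,n=4: s = 19+8 = 27
m=3,n=2: s = 27+6 = 33
m=3,n=3: s = 33+9 = 42
m=3,n=4: s = 42+12 = 54
m=4,n=2: s = 54+8 = 62
m=4,n=3: s = 62+12 = 74
m=4,n=4: s = 74+16 = 90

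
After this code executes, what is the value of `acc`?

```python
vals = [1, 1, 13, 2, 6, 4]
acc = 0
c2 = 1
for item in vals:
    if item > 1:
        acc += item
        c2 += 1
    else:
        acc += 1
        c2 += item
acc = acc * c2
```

item=1: not >1, acc = 0+1 = 1; c2=2
item=1: not >1, acc = 1+1 = 2; c2=3
item=13: >1, acc = 2+13 = 15; c2=4
item=2: >1, acc = 15+2 = 17; c2=5
item=6: >1, acc = 17+6 = 23; c2=6
item=4: >1, acc = 23+4 = 27; c2=7
acc*c2 = 27*7 = 189

189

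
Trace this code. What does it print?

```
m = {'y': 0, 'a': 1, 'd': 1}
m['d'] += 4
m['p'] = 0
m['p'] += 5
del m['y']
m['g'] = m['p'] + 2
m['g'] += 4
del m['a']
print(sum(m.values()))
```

21

m['d'] = 1+4 = 5 → {'y': 0, 'a': 1, 'd': 5}
m['p'] = 0 → {'y': 0, 'a': 1, 'd': 5, 'p': 0}
m['p'] = 0+5 = 5 → {'y': 0, 'a': 1, 'd': 5, 'p': 5}
del 'y' → {'a': 1, 'd': 5, 'p': 5}
m['g'] = m['p']+2 = 7 → {'a': 1, 'd': 5, 'p': 5, 'g': 7}
m['g'] = 7+4 = 11 → {'a': 1, 'd': 5, 'p': 5, 'g': 11}
del 'a' → {'d': 5, 'p': 5, 'g': 11}
sum of values = 21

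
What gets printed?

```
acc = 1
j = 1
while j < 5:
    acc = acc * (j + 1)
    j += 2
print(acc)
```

j=1: acc = 1*2 = 2
j=3: acc = 2*4 = 8

8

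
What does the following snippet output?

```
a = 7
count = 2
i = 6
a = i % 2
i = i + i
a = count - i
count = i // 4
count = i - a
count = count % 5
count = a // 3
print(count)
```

a = 6%2 = 0
i = 6+6 = 12
a = 2-12 = -10
count = 12//4 = 3
count = 12-(-10) = 22
count = 22%5 = 2
count = (-10)//3 = -4

-4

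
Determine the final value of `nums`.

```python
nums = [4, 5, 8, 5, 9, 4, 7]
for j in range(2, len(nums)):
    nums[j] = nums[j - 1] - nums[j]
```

j=2: nums[2] = 5-8 = -3 → [4, 5, -3, 5, 9, 4, 7]
j=3: nums[3] = (-3)-5 = -8 → [4, 5, -3, -8, 9, 4, 7]
j=4: nums[4] = (-8)-9 = -17 → [4, 5, -3, -8, -17, 4, 7]
j=5: nums[5] = (-17)-4 = -21 → [4, 5, -3, -8, -17, -21, 7]
j=6: nums[6] = (-21)-7 = -28 → [4, 5, -3, -8, -17, -21, -28]

[4, 5, -3, -8, -17, -21, -28]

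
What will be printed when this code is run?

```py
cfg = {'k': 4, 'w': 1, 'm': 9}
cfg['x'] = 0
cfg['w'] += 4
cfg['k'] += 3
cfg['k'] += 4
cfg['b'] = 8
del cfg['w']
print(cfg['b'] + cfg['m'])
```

cfg['x'] = 0 → {'k': 4, 'w': 1, 'm': 9, 'x': 0}
cfg['w'] = 1+4 = 5 → {'k': 4, 'w': 5, 'm': 9, 'x': 0}
cfg['k'] = 4+3 = 7 → {'k': 7, 'w': 5, 'm': 9, 'x': 0}
cfg['k'] = 7+4 = 11 → {'k': 11, 'w': 5, 'm': 9, 'x': 0}
cfg['b'] = 8 → {'k': 11, 'w': 5, 'm': 9, 'x': 0, 'b': 8}
del 'w' → {'k': 11, 'm': 9, 'x': 0, 'b': 8}
cfg['b']+cfg['m'] = 8+9 = 17

17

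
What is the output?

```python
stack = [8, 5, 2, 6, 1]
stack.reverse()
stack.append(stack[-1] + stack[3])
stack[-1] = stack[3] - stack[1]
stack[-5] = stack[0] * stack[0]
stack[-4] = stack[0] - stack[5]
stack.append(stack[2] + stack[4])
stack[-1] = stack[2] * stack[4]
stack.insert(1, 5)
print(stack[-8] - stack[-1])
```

reverse → [1, 6, 2, 5, 8]
append stack[-1]+stack[3] = 8+5 = 13 → [1, 6, 2, 5, 8, 13]
stack[-1] = stack[3]-stack[1] = 5-6 = -1 → [1, 6, 2, 5, 8, -1]
stack[-5] = stack[0]*stack[0] = 1*1 = 1 → [1, 1, 2, 5, 8, -1]
stack[-4] = stack[0]-stack[5] = 1-(-1) = 2 → [1, 1, 2, 5, 8, -1]
append stack[2]+stack[4] = 2+8 = 10 → [1, 1, 2, 5, 8, -1, 10]
stack[-1] = stack[2]*stack[4] = 2*8 = 16 → [1, 1, 2, 5, 8, -1, 16]
insert 5 at 1 → [1, 5, 1, 2, 5, 8, -1, 16]
stack[-8]-stack[-1] = 1-16 = -15

-15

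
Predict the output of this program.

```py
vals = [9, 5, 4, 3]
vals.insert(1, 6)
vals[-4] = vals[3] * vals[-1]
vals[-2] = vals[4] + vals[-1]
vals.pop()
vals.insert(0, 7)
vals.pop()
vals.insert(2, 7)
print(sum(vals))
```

40

insert 6 at 1 → [9, 6, 5, 4, 3]
vals[-4] = vals[3]*vals[-1] = 4*3 = 12 → [9, 12, 5, 4, 3]
vals[-2] = vals[4]+vals[-1] = 3+3 = 6 → [9, 12, 5, 6, 3]
pop() removes 3 → [9, 12, 5, 6]
insert 7 at 0 → [7, 9, 12, 5, 6]
pop() removes 6 → [7, 9, 12, 5]
insert 7 at 2 → [7, 9, 7, 12, 5]
sum = 40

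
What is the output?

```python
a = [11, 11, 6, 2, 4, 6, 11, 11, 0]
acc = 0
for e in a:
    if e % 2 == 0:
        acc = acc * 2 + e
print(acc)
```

e=11: not even
e=11: not even
e=6: even, acc = 0*2+6 = 6
e=2: even, acc = 6*2+2 = 14
e=4: even, acc = 14*2+4 = 32
e=6: even, acc = 32*2+6 = 70
e=11: not even
e=11: not even
e=0: even, acc = 70*2+0 = 140

140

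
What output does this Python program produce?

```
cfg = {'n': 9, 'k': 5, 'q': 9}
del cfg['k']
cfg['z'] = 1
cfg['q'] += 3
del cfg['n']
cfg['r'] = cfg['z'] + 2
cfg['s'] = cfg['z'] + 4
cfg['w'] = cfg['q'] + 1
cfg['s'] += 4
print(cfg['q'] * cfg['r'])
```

del 'k' → {'n': 9, 'q': 9}
cfg['z'] = 1 → {'n': 9, 'q': 9, 'z': 1}
cfg['q'] = 9+3 = 12 → {'n': 9, 'q': 12, 'z': 1}
del 'n' → {'q': 12, 'z': 1}
cfg['r'] = cfg['z']+2 = 3 → {'q': 12, 'z': 1, 'r': 3}
cfg['s'] = cfg['z']+4 = 5 → {'q': 12, 'z': 1, 'r': 3, 's': 5}
cfg['w'] = cfg['q']+1 = 13 → {'q': 12, 'z': 1, 'r': 3, 's': 5, 'w': 13}
cfg['s'] = 5+4 = 9 → {'q': 12, 'z': 1, 'r': 3, 's': 9, 'w': 13}
cfg['q']*cfg['r'] = 12*3 = 36

36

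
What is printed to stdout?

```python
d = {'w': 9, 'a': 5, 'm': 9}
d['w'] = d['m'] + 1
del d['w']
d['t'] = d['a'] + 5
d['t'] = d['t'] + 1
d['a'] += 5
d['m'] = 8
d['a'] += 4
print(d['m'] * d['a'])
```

112

d['w'] = d['m']+1 = 10 → {'w': 10, 'a': 5, 'm': 9}
del 'w' → {'a': 5, 'm': 9}
d['t'] = d['a']+5 = 10 → {'a': 5, 'm': 9, 't': 10}
d['t'] = d['t']+1 = 11 → {'a': 5, 'm': 9, 't': 11}
d['a'] = 5+5 = 10 → {'a': 10, 'm': 9, 't': 11}
d['m'] = 8 → {'a': 10, 'm': 8, 't': 11}
d['a'] = 10+4 = 14 → {'a': 14, 'm': 8, 't': 11}
d['m']*d['a'] = 8*14 = 112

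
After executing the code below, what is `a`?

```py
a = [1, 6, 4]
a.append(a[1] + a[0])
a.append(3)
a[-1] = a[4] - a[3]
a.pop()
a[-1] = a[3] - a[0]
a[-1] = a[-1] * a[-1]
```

append a[1]+a[0] = 6+1 = 7 → [1, 6, 4, 7]
append 3 → [1, 6, 4, 7, 3]
a[-1] = a[4]-a[3] = 3-7 = -4 → [1, 6, 4, 7, -4]
pop() removes -4 → [1, 6, 4, 7]
a[-1] = a[3]-a[0] = 7-1 = 6 → [1, 6, 4, 6]
a[-1] = a[-1]*a[-1] = 6*6 = 36 → [1, 6, 4, 36]

[1, 6, 4, 36]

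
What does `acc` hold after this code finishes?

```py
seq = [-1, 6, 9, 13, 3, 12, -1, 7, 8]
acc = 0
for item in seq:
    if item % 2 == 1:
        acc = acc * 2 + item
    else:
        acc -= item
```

item=-1: odd, acc = 0*2+(-1) = -1
item=6: not odd, acc = (-1)-6 = -7
item=9: odd, acc = (-7)*2+9 = -5
item=13: odd, acc = (-5)*2+13 = 3
item=3: odd, acc = 3*2+3 = 9
item=12: not odd, acc = 9-12 = -3
item=-1: odd, acc = (-3)*2+(-1) = -7
item=7: odd, acc = (-7)*2+7 = -7
item=8: not odd, acc = (-7)-8 = -15

-15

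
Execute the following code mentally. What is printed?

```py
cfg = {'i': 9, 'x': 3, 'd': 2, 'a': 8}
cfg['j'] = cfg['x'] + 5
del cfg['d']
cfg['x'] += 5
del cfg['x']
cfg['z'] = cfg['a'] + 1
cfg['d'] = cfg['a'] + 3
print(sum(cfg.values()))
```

45

cfg['j'] = cfg['x']+5 = 8 → {'i': 9, 'x': 3, 'd': 2, 'a': 8, 'j': 8}
del 'd' → {'i': 9, 'x': 3, 'a': 8, 'j': 8}
cfg['x'] = 3+5 = 8 → {'i': 9, 'x': 8, 'a': 8, 'j': 8}
del 'x' → {'i': 9, 'a': 8, 'j': 8}
cfg['z'] = cfg['a']+1 = 9 → {'i': 9, 'a': 8, 'j': 8, 'z': 9}
cfg['d'] = cfg['a']+3 = 11 → {'i': 9, 'a': 8, 'j': 8, 'z': 9, 'd': 11}
sum of values = 45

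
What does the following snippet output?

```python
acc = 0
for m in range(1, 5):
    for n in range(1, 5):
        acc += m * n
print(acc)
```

100

m=1,n=1: acc = 0+1 = 1
m=1,n=2: acc = 1+2 = 3
m=1,n=3: acc = 3+3 = 6
m=1,n=4: acc = 6+4 = 10
m=2,n=1: acc = 10+2 = 12
m=2,n=2: acc = 12+4 = 16
m=2,n=3: acc = 16+6 = 22
m=2,n=4: acc = 22+8 = 30
m=3,n=1: acc = 30+3 = 33
m=3,n=2: acc = 33+6 = 39
m=3,n=3: acc = 39+9 = 48
m=3,n=4: acc = 48+12 = 60
m=4,n=1: acc = 60+4 = 64
m=4,n=2: acc = 64+8 = 72
m=4,n=3: acc = 72+12 = 84
m=4,n=4: acc = 84+16 = 100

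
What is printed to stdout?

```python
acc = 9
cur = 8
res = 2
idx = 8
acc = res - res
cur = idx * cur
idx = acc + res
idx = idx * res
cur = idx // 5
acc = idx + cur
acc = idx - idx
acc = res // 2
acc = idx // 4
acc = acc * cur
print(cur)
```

acc = 2-2 = 0
cur = 8*8 = 64
idx = 0+2 = 2
idx = 2*2 = 4
cur = 4//5 = 0
acc = 4+0 = 4
acc = 4-4 = 0
acc = 2//2 = 1
acc = 4//4 = 1
acc = 1*0 = 0

0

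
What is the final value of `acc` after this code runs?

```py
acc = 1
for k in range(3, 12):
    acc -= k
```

-62

k=3: acc = 1-3 = -2
k=4: acc = (-2)-4 = -6
k=5: acc = (-6)-5 = -11
k=6: acc = (-11)-6 = -17
k=7: acc = (-17)-7 = -24
k=8: acc = (-24)-8 = -32
k=9: acc = (-32)-9 = -41
k=10: acc = (-41)-10 = -51
k=11: acc = (-51)-11 = -62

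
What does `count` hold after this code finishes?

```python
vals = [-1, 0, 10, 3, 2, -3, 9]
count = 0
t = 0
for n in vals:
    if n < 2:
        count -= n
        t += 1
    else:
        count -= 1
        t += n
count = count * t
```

0

n=-1: <2, count = 0-(-1) = 1; t=1
n=0: <2, count = 1-0 = 1; t=2
n=10: not <2, count = 1-1 = 0; t=12
n=3: not <2, count = 0-1 = -1; t=15
n=2: not <2, count = (-1)-1 = -2; t=17
n=-3: <2, count = (-2)-(-3) = 1; t=18
n=9: not <2, count = 1-1 = 0; t=27
count*t = 0*27 = 0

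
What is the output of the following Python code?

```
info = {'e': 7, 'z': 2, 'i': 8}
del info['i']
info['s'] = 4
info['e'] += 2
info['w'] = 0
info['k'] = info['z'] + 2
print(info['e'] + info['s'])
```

13

del 'i' → {'e': 7, 'z': 2}
info['s'] = 4 → {'e': 7, 'z': 2, 's': 4}
info['e'] = 7+2 = 9 → {'e': 9, 'z': 2, 's': 4}
info['w'] = 0 → {'e': 9, 'z': 2, 's': 4, 'w': 0}
info['k'] = info['z']+2 = 4 → {'e': 9, 'z': 2, 's': 4, 'w': 0, 'k': 4}
info['e']+info['s'] = 9+4 = 13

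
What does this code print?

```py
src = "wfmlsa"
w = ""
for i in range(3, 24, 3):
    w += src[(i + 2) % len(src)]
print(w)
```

amamama

i=3: add src[5]='a' → 'a'
i=6: add src[2]='m' → 'am'
i=9: add src[5]='a' → 'ama'
i=12: add src[2]='m' → 'amam'
i=15: add src[5]='a' → 'amama'
i=18: add src[2]='m' → 'amamam'
i=21: add src[5]='a' → 'amamama'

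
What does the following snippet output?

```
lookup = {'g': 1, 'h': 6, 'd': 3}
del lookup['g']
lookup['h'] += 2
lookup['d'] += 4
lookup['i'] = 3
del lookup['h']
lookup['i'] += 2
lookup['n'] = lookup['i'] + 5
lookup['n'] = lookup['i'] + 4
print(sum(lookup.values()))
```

del 'g' → {'h': 6, 'd': 3}
lookup['h'] = 6+2 = 8 → {'h': 8, 'd': 3}
lookup['d'] = 3+4 = 7 → {'h': 8, 'd': 7}
lookup['i'] = 3 → {'h': 8, 'd': 7, 'i': 3}
del 'h' → {'d': 7, 'i': 3}
lookup['i'] = 3+2 = 5 → {'d': 7, 'i': 5}
lookup['n'] = lookup['i']+5 = 10 → {'d': 7, 'i': 5, 'n': 10}
lookup['n'] = lookup['i']+4 = 9 → {'d': 7, 'i': 5, 'n': 9}
sum of values = 21

21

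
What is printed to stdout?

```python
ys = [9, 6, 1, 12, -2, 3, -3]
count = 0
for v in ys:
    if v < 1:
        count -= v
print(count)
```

v=9: not <1
v=6: not <1
v=1: not <1
v=12: not <1
v=-2: <1, count = 0-(-2) = 2
v=3: not <1
v=-3: <1, count = 2-(-3) = 5

5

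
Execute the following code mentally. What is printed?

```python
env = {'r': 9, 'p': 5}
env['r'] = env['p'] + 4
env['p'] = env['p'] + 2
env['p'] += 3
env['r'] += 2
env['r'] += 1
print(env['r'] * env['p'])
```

env['r'] = env['p']+4 = 9 → {'r': 9, 'p': 5}
env['p'] = env['p']+2 = 7 → {'r': 9, 'p': 7}
env['p'] = 7+3 = 10 → {'r': 9, 'p': 10}
env['r'] = 9+2 = 11 → {'r': 11, 'p': 10}
env['r'] = 11+1 = 12 → {'r': 12, 'p': 10}
env['r']*env['p'] = 12*10 = 120

120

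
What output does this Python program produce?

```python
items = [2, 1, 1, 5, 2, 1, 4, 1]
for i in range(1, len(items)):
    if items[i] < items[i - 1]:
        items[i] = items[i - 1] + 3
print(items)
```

i=1: 1<2, items[1] = 2+3 = 5 → [2, 5, 1, 5, 2, 1, 4, 1]
i=2: 1<5, items[2] = 5+3 = 8 → [2, 5, 8, 5, 2, 1, 4, 1]
i=3: 5<8, items[3] = 8+3 = 11 → [2, 5, 8, 11, 2, 1, 4, 1]
i=4: 2<11, items[4] = 11+3 = 14 → [2, 5, 8, 11, 14, 1, 4, 1]
i=5: 1<14, items[5] = 14+3 = 17 → [2, 5, 8, 11, 14, 17, 4, 1]
i=6: 4<17, items[6] = 17+3 = 20 → [2, 5, 8, 11, 14, 17, 20, 1]
i=7: 1<20, items[7] = 20+3 = 23 → [2, 5, 8, 11, 14, 17, 20, 23]

[2, 5, 8, 11, 14, 17, 20, 23]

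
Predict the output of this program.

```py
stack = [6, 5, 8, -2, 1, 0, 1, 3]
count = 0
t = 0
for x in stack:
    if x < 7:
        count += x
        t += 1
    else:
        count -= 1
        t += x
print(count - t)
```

-2

x=6: <7, count = 0+6 = 6; t=1
x=5: <7, count = 6+5 = 11; t=2
x=8: not <7, count = 11-1 = 10; t=10
x=-2: <7, count = 10+(-2) = 8; t=11
x=1: <7, count = 8+1 = 9; t=12
x=0: <7, count = 9+0 = 9; t=13
x=1: <7, count = 9+1 = 10; t=14
x=3: <7, count = 10+3 = 13; t=15
count-t = 13-15 = -2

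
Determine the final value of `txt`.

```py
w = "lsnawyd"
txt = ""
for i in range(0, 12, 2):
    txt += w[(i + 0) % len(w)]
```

i=0: add w[0]='l' → 'l'
i=2: add w[2]='n' → 'ln'
i=4: add w[4]='w' → 'lnw'
i=6: add w[6]='d' → 'lnwd'
i=8: add w[1]='s' → 'lnwds'
i=10: add w[3]='a' → 'lnwdsa'

'lnwdsa'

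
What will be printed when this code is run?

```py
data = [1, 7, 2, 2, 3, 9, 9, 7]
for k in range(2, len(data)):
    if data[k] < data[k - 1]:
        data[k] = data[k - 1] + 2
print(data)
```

[1, 7, 9, 11, 13, 15, 17, 19]

k=2: 2<7, data[2] = 7+2 = 9 → [1, 7, 9, 2, 3, 9, 9, 7]
k=3: 2<9, data[3] = 9+2 = 11 → [1, 7, 9, 11, 3, 9, 9, 7]
k=4: 3<11, data[4] = 11+2 = 13 → [1, 7, 9, 11, 13, 9, 9, 7]
k=5: 9<13, data[5] = 13+2 = 15 → [1, 7, 9, 11, 13, 15, 9, 7]
k=6: 9<15, data[6] = 15+2 = 17 → [1, 7, 9, 11, 13, 15, 17, 7]
k=7: 7<17, data[7] = 17+2 = 19 → [1, 7, 9, 11, 13, 15, 17, 19]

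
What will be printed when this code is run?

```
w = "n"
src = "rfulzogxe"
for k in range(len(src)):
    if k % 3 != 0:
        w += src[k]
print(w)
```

k=0: skip
k=1: add 'f' → 'nf'
k=2: add 'u' → 'nfu'
k=3: skip
k=4: add 'z' → 'nfuz'
k=5: add 'o' → 'nfuzo'
k=6: skip
k=7: add 'x' → 'nfuzox'
k=8: add 'e' → 'nfuzoxe'

nfuzoxe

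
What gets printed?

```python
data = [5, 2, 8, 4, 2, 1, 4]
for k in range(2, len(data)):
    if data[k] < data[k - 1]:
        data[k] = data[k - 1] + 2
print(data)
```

[5, 2, 8, 10, 12, 14, 16]

k=2: 8>=2, unchanged → [5, 2, 8, 4, 2, 1, 4]
k=3: 4<8, data[3] = 8+2 = 10 → [5, 2, 8, 10, 2, 1, 4]
k=4: 2<10, data[4] = 10+2 = 12 → [5, 2, 8, 10, 12, 1, 4]
k=5: 1<12, data[5] = 12+2 = 14 → [5, 2, 8, 10, 12, 14, 4]
k=6: 4<14, data[6] = 14+2 = 16 → [5, 2, 8, 10, 12, 14, 16]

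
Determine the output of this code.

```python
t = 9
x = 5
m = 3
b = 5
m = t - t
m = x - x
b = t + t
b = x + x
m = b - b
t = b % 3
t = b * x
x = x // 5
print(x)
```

1

m = 9-9 = 0
m = 5-5 = 0
b = 9+9 = 18
b = 5+5 = 10
m = 10-10 = 0
t = 10%3 = 1
t = 10*5 = 50
x = 5//5 = 1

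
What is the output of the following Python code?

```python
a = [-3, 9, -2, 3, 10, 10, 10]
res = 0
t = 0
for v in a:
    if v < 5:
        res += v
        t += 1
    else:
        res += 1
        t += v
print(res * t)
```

v=-3: <5, res = 0+(-3) = -3; t=1
v=9: not <5, res = (-3)+1 = -2; t=10
v=-2: <5, res = (-2)+(-2) = -4; t=11
v=3: <5, res = (-4)+3 = -1; t=12
v=10: not <5, res = (-1)+1 = 0; t=22
v=10: not <5, res = 0+1 = 1; t=32
v=10: not <5, res = 1+1 = 2; t=42
res*t = 2*42 = 84

84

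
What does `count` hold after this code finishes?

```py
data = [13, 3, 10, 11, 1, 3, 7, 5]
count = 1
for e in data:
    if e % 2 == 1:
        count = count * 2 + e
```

1271

e=13: odd, count = 1*2+13 = 15
e=3: odd, count = 15*2+3 = 33
e=10: not odd
e=11: odd, count = 33*2+11 = 77
e=1: odd, count = 77*2+1 = 155
e=3: odd, count = 155*2+3 = 313
e=7: odd, count = 313*2+7 = 633
e=5: odd, count = 633*2+5 = 1271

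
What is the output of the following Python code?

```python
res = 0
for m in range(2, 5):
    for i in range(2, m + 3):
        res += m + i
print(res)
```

m=2,i=2: res = 0+4 = 4
m=2,i=3: res = 4+5 = 9
m=2,i=4: res = 9+6 = 15
m=3,i=2: res = 15+5 = 20
m=3,i=3: res = 20+6 = 26
m=3,i=4: res = 26+7 = 33
m=3,i=5: res = 33+8 = 41
m=4,i=2: res = 41+6 = 47
m=4,i=3: res = 47+7 = 54
m=4,i=4: res = 54+8 = 62
m=4,i=5: res = 62+9 = 71
m=4,i=6: res = 71+10 = 81

81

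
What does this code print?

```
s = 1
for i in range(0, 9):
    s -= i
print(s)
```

-35

i=0: s = 1-0 = 1
i=1: s = 1-1 = 0
i=2: s = 0-2 = -2
i=3: s = (-2)-3 = -5
i=4: s = (-5)-4 = -9
i=5: s = (-9)-5 = -14
i=6: s = (-14)-6 = -20
i=7: s = (-20)-7 = -27
i=8: s = (-27)-8 = -35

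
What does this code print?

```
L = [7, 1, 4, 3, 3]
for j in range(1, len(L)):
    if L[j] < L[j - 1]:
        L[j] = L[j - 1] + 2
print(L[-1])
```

j=1: 1<7, L[1] = 7+2 = 9 → [7, 9, 4, 3, 3]
j=2: 4<9, L[2] = 9+2 = 11 → [7, 9, 11, 3, 3]
j=3: 3<11, L[3] = 11+2 = 13 → [7, 9, 11, 13, 3]
j=4: 3<13, L[4] = 13+2 = 15 → [7, 9, 11, 13, 15]

15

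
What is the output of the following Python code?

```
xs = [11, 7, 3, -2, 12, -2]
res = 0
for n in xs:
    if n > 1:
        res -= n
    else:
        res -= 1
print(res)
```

n=11: >1, res = 0-11 = -11
n=7: >1, res = (-11)-7 = -18
n=3: >1, res = (-18)-3 = -21
n=-2: not >1, res = (-21)-1 = -22
n=12: >1, res = (-22)-12 = -34
n=-2: not >1, res = (-34)-1 = -35

-35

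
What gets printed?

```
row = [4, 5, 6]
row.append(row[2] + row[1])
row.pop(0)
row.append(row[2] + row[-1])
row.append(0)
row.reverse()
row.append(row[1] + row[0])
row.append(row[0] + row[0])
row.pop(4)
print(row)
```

[0, 22, 11, 6, 22, 0]

append row[2]+row[1] = 6+5 = 11 → [4, 5, 6, 11]
pop(0) removes 4 → [5, 6, 11]
append row[2]+row[-1] = 11+11 = 22 → [5, 6, 11, 22]
append 0 → [5, 6, 11, 22, 0]
reverse → [0, 22, 11, 6, 5]
append row[1]+row[0] = 22+0 = 22 → [0, 22, 11, 6, 5, 22]
append row[0]+row[0] = 0+0 = 0 → [0, 22, 11, 6, 5, 22, 0]
pop(4) removes 5 → [0, 22, 11, 6, 22, 0]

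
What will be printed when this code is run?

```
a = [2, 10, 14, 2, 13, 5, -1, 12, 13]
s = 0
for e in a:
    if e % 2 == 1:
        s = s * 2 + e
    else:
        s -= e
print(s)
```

e=2: not odd, s = 0-2 = -2
e=10: not odd, s = (-2)-10 = -12
e=14: not odd, s = (-12)-14 = -26
e=2: not odd, s = (-26)-2 = -28
e=13: odd, s = (-28)*2+13 = -43
e=5: odd, s = (-43)*2+5 = -81
e=-1: odd, s = (-81)*2+(-1) = -163
e=12: not odd, s = (-163)-12 = -175
e=13: odd, s = (-175)*2+13 = -337

-337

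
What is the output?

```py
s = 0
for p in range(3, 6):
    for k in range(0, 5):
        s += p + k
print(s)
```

90

p=3,k=0: s = 0+3 = 3
p=3,k=1: s = 3+4 = 7
p=3,k=2: s = 7+5 = 12
p=3,k=3: s = 12+6 = 18
p=3,k=4: s = 18+7 = 25
p=4,k=0: s = 25+4 = 29
p=4,k=1: s = 29+5 = 34
p=4,k=2: s = 34+6 = 40
p=4,k=3: s = 40+7 = 47
p=4,k=4: s = 47+8 = 55
p=5,k=0: s = 55+5 = 60
p=5,k=1: s = 60+6 = 66
p=5,k=2: s = 66+7 = 73
p=5,k=3: s = 73+8 = 81
p=5,k=4: s = 81+9 = 90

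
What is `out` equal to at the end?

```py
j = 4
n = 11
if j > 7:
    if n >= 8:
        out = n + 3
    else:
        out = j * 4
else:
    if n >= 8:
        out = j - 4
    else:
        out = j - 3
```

0

j=4, n=11
j > 7 is False; n >= 8 is True
→ out = j - 4 = 0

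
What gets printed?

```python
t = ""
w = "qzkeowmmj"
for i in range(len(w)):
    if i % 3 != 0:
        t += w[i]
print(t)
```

i=0: skip
i=1: add 'z' → 'z'
i=2: add 'k' → 'zk'
i=3: skip
i=4: add 'o' → 'zko'
i=5: add 'w' → 'zkow'
i=6: skip
i=7: add 'm' → 'zkowm'
i=8: add 'j' → 'zkowmj'

zkowmj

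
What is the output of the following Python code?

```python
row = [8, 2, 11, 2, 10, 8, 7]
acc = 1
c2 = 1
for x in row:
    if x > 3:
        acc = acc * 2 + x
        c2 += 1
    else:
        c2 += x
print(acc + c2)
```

x=8: >3, acc = 1*2+8 = 10; c2=2
x=2: not >3; c2=4
x=11: >3, acc = 10*2+11 = 31; c2=5
x=2: not >3; c2=7
x=10: >3, acc = 31*2+10 = 72; c2=8
x=8: >3, acc = 72*2+8 = 152; c2=9
x=7: >3, acc = 152*2+7 = 311; c2=10
acc+c2 = 311+10 = 321

321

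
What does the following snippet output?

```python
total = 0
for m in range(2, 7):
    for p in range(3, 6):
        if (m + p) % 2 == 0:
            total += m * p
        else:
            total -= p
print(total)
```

80

m=2,p=3: odd sum, total = 0-3 = -3
m=2,p=4: even sum, total = (-3)+8 = 5
m=2,p=5: odd sum, total = 5-5 = 0
m=3,p=3: even sum, total = 0+9 = 9
m=3,p=4: odd sum, total = 9-4 = 5
m=3,p=5: even sum, total = 5+15 = 20
m=4,p=3: odd sum, total = 20-3 = 17
m=4,p=4: even sum, total = 17+16 = 33
m=4,p=5: odd sum, total = 33-5 = 28
m=5,p=3: even sum, total = 28+15 = 43
m=5,p=4: odd sum, total = 43-4 = 39
m=5,p=5: even sum, total = 39+25 = 64
m=6,p=3: odd sum, total = 64-3 = 61
m=6,p=4: even sum, total = 61+24 = 85
m=6,p=5: odd sum, total = 85-5 = 80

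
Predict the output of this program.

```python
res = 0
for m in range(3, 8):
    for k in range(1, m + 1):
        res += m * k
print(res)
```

m=3,k=1: res = 0+3 = 3
m=3,k=2: res = 3+6 = 9
m=3,k=3: res = 9+9 = 18
m=4,k=1: res = 18+4 = 22
m=4,k=2: res = 22+8 = 30
m=4,k=3: res = 30+12 = 42
m=4,k=4: res = 42+16 = 58
m=5,k=1: res = 58+5 = 63
m=5,k=2: res = 63+10 = 73
m=5,k=3: res = 73+15 = 88
m=5,k=4: res = 88+20 = 108
m=5,k=5: res = 108+25 = 133
m=6,k=1: res = 133+6 = 139
m=6,k=2: res = 139+12 = 151
m=6,k=3: res = 151+18 = 169
m=6,k=4: res = 169+24 = 193
m=6,k=5: res = 193+30 = 223
m=6,k=6: res = 223+36 = 259
m=7,k=1: res = 259+7 = 266
m=7,k=2: res = 266+14 = 280
m=7,k=3: res = 280+21 = 301
m=7,k=4: res = 301+28 = 329
m=7,k=5: res = 329+35 = 364
m=7,k=6: res = 364+42 = 406
m=7,k=7: res = 406+49 = 455

455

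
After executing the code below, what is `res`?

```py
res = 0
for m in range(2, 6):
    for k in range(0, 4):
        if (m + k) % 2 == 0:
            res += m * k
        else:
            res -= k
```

32

m=2,k=0: even sum, res = 0+0 = 0
m=2,k=1: odd sum, res = 0-1 = -1
m=2,k=2: even sum, res = (-1)+4 = 3
m=2,k=3: odd sum, res = 3-3 = 0
m=3,k=0: odd sum, res = 0-0 = 0
m=3,k=1: even sum, res = 0+3 = 3
m=3,k=2: odd sum, res = 3-2 = 1
m=3,k=3: even sum, res = 1+9 = 10
m=4,k=0: even sum, res = 10+0 = 10
m=4,k=1: odd sum, res = 10-1 = 9
m=4,k=2: even sum, res = 9+8 = 17
m=4,k=3: odd sum, res = 17-3 = 14
m=5,k=0: odd sum, res = 14-0 = 14
m=5,k=1: even sum, res = 14+5 = 19
m=5,k=2: odd sum, res = 19-2 = 17
m=5,k=3: even sum, res = 17+15 = 32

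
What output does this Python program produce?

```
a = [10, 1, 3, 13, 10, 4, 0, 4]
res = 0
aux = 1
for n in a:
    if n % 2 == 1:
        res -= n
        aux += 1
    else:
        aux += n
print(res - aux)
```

-49

n=10: not odd; aux=11
n=1: odd, res = 0-1 = -1; aux=12
n=3: odd, res = (-1)-3 = -4; aux=13
n=13: odd, res = (-4)-13 = -17; aux=14
n=10: not odd; aux=24
n=4: not odd; aux=28
n=0: not odd; aux=28
n=4: not odd; aux=32
res-aux = (-17)-32 = -49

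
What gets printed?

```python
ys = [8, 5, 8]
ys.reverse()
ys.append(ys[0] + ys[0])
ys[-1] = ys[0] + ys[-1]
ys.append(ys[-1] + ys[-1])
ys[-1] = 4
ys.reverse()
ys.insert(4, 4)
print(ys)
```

[4, 24, 8, 5, 4, 8]

reverse → [8, 5, 8]
append ys[0]+ys[0] = 8+8 = 16 → [8, 5, 8, 16]
ys[-1] = ys[0]+ys[-1] = 8+16 = 24 → [8, 5, 8, 24]
append ys[-1]+ys[-1] = 24+24 = 48 → [8, 5, 8, 24, 48]
ys[-1] = 4 → [8, 5, 8, 24, 4]
reverse → [4, 24, 8, 5, 8]
insert 4 at 4 → [4, 24, 8, 5, 4, 8]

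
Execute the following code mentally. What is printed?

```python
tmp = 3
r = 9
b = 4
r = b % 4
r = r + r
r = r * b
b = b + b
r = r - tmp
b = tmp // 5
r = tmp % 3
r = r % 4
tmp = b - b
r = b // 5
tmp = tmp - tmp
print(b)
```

0

r = 4%4 = 0
r = 0+0 = 0
r = 0*4 = 0
b = 4+4 = 8
r = 0-3 = -3
b = 3//5 = 0
r = 3%3 = 0
r = 0%4 = 0
tmp = 0-0 = 0
r = 0//5 = 0
tmp = 0-0 = 0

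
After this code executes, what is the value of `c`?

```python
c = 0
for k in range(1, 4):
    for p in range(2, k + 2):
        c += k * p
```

39

k=1,p=2: c = 0+2 = 2
k=2,p=2: c = 2+4 = 6
k=2,p=3: c = 6+6 = 12
k=3,p=2: c = 12+6 = 18
k=3,p=3: c = 18+9 = 27
k=3,p=4: c = 27+12 = 39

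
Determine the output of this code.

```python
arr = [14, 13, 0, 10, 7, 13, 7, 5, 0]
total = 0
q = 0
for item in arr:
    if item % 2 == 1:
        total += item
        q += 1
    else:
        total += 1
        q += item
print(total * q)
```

item=14: not odd, total = 0+1 = 1; q=14
item=13: odd, total = 1+13 = 14; q=15
item=0: not odd, total = 14+1 = 15; q=15
item=10: not odd, total = 15+1 = 16; q=25
item=7: odd, total = 16+7 = 23; q=26
item=13: odd, total = 23+13 = 36; q=27
item=7: odd, total = 36+7 = 43; q=28
item=5: odd, total = 43+5 = 48; q=29
item=0: not odd, total = 48+1 = 49; q=29
total*q = 49*29 = 1421

1421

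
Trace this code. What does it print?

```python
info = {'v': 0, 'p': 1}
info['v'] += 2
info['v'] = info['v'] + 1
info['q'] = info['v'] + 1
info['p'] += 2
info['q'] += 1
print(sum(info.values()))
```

11

info['v'] = 0+2 = 2 → {'v': 2, 'p': 1}
info['v'] = info['v']+1 = 3 → {'v': 3, 'p': 1}
info['q'] = info['v']+1 = 4 → {'v': 3, 'p': 1, 'q': 4}
info['p'] = 1+2 = 3 → {'v': 3, 'p': 3, 'q': 4}
info['q'] = 4+1 = 5 → {'v': 3, 'p': 3, 'q': 5}
sum of values = 11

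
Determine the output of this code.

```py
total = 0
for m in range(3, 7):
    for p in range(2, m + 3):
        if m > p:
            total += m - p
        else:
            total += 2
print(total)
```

m=3,p=2: 3>2, total = 0+1 = 1
m=3,p=3: not 3>3, total = 1+2 = 3
m=3,p=4: not 3>4, total = 3+2 = 5
m=3,p=5: not 3>5, total = 5+2 = 7
m=4,p=2: 4>2, total = 7+2 = 9
m=4,p=3: 4>3, total = 9+1 = 10
m=4,p=4: not 4>4, total = 10+2 = 12
m=4,p=5: not 4>5, total = 12+2 = 14
m=4,p=6: not 4>6, total = 14+2 = 16
m=5,p=2: 5>2, total = 16+3 = 19
m=5,p=3: 5>3, total = 19+2 = 21
m=5,p=4: 5>4, total = 21+1 = 22
m=5,p=5: not 5>5, total = 22+2 = 24
m=5,p=6: not 5>6, total = 24+2 = 26
m=5,p=7: not 5>7, total = 26+2 = 28
m=6,p=2: 6>2, total = 28+4 = 32
m=6,p=3: 6>3, total = 32+3 = 35
m=6,p=4: 6>4, total = 35+2 = 37
m=6,p=5: 6>5, total = 37+1 = 38
m=6,p=6: not 6>6, total = 38+2 = 40
m=6,p=7: not 6>7, total = 40+2 = 42
m=6,p=8: not 6>8, total = 42+2 = 44

44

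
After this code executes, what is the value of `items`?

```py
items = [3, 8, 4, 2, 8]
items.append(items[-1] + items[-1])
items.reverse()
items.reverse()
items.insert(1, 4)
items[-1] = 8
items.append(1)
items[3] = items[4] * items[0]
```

[3, 4, 8, 6, 2, 8, 8, 1]

append items[-1]+items[-1] = 8+8 = 16 → [3, 8, 4, 2, 8, 16]
reverse → [16, 8, 2, 4, 8, 3]
reverse → [3, 8, 4, 2, 8, 16]
insert 4 at 1 → [3, 4, 8, 4, 2, 8, 16]
items[-1] = 8 → [3, 4, 8, 4, 2, 8, 8]
append 1 → [3, 4, 8, 4, 2, 8, 8, 1]
items[3] = items[4]*items[0] = 2*3 = 6 → [3, 4, 8, 6, 2, 8, 8, 1]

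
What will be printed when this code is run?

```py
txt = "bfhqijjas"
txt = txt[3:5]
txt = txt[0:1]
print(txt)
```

slice [3:5] → 'qi'
slice [0:1] → 'q'

q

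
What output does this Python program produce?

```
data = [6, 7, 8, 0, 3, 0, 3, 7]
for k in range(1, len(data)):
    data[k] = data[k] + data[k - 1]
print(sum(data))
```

170

k=1: data[1] = 7+6 = 13 → [6, 13, 8, 0, 3, 0, 3, 7]
k=2: data[2] = 8+13 = 21 → [6, 13, 21, 0, 3, 0, 3, 7]
k=3: data[3] = 0+21 = 21 → [6, 13, 21, 21, 3, 0, 3, 7]
k=4: data[4] = 3+21 = 24 → [6, 13, 21, 21, 24, 0, 3, 7]
k=5: data[5] = 0+24 = 24 → [6, 13, 21, 21, 24, 24, 3, 7]
k=6: data[6] = 3+24 = 27 → [6, 13, 21, 21, 24, 24, 27, 7]
k=7: data[7] = 7+27 = 34 → [6, 13, 21, 21, 24, 24, 27, 34]
sum = 170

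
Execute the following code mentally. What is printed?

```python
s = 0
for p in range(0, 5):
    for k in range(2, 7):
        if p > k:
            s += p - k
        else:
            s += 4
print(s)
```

92

p=0,k=2: not 0>2, s = 0+4 = 4
p=0,k=3: not 0>3, s = 4+4 = 8
p=0,k=4: not 0>4, s = 8+4 = 12
p=0,k=5: not 0>5, s = 12+4 = 16
p=0,k=6: not 0>6, s = 16+4 = 20
p=1,k=2: not 1>2, s = 20+4 = 24
p=1,k=3: not 1>3, s = 24+4 = 28
p=1,k=4: not 1>4, s = 28+4 = 32
p=1,k=5: not 1>5, s = 32+4 = 36
p=1,k=6: not 1>6, s = 36+4 = 40
p=2,k=2: not 2>2, s = 40+4 = 44
p=2,k=3: not 2>3, s = 44+4 = 48
p=2,k=4: not 2>4, s = 48+4 = 52
p=2,k=5: not 2>5, s = 52+4 = 56
p=2,k=6: not 2>6, s = 56+4 = 60
p=3,k=2: 3>2, s = 60+1 = 61
p=3,k=3: not 3>3, s = 61+4 = 65
p=3,k=4: not 3>4, s = 65+4 = 69
p=3,k=5: not 3>5, s = 69+4 = 73
p=3,k=6: not 3>6, s = 73+4 = 77
p=4,k=2: 4>2, s = 77+2 = 79
p=4,k=3: 4>3, s = 79+1 = 80
p=4,k=4: not 4>4, s = 80+4 = 84
p=4,k=5: not 4>5, s = 84+4 = 88
p=4,k=6: not 4>6, s = 88+4 = 92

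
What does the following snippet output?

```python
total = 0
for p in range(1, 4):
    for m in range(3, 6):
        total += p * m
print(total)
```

72

p=1,m=3: total = 0+3 = 3
p=1,m=4: total = 3+4 = 7
p=1,m=5: total = 7+5 = 12
p=2,m=3: total = 12+6 = 18
p=2,m=4: total = 18+8 = 26
p=2,m=5: total = 26+10 = 36
p=3,m=3: total = 36+9 = 45
p=3,m=4: total = 45+12 = 57
p=3,m=5: total = 57+15 = 72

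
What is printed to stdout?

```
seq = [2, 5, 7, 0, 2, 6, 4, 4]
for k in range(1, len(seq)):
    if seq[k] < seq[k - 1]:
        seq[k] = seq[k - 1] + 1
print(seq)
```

[2, 5, 7, 8, 9, 10, 11, 12]

k=1: 5>=2, unchanged → [2, 5, 7, 0, 2, 6, 4, 4]
k=2: 7>=5, unchanged → [2, 5, 7, 0, 2, 6, 4, 4]
k=3: 0<7, seq[3] = 7+1 = 8 → [2, 5, 7, 8, 2, 6, 4, 4]
k=4: 2<8, seq[4] = 8+1 = 9 → [2, 5, 7, 8, 9, 6, 4, 4]
k=5: 6<9, seq[5] = 9+1 = 10 → [2, 5, 7, 8, 9, 10, 4, 4]
k=6: 4<10, seq[6] = 10+1 = 11 → [2, 5, 7, 8, 9, 10, 11, 4]
k=7: 4<11, seq[7] = 11+1 = 12 → [2, 5, 7, 8, 9, 10, 11, 12]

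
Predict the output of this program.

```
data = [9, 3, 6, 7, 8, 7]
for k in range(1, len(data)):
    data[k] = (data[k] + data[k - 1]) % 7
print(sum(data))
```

k=1: data[1] = (3+9)%7 = 5 → [9, 5, 6, 7, 8, 7]
k=2: data[2] = (6+5)%7 = 4 → [9, 5, 4, 7, 8, 7]
k=3: data[3] = (7+4)%7 = 4 → [9, 5, 4, 4, 8, 7]
k=4: data[4] = (8+4)%7 = 5 → [9, 5, 4, 4, 5, 7]
k=5: data[5] = (7+5)%7 = 5 → [9, 5, 4, 4, 5, 5]
sum = 32

32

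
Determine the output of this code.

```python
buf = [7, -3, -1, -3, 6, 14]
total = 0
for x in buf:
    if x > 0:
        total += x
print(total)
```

x=7: >0, total = 0+7 = 7
x=-3: not >0
x=-1: not >0
x=-3: not >0
x=6: >0, total = 7+6 = 13
x=14: >0, total = 13+14 = 27

27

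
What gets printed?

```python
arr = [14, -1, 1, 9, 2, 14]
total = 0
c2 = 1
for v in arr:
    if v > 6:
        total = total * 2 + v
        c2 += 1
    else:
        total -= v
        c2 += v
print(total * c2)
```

504

v=14: >6, total = 0*2+14 = 14; c2=2
v=-1: not >6, total = 14-(-1) = 15; c2=1
v=1: not >6, total = 15-1 = 14; c2=2
v=9: >6, total = 14*2+9 = 37; c2=3
v=2: not >6, total = 37-2 = 35; c2=5
v=14: >6, total = 35*2+14 = 84; c2=6
total*c2 = 84*6 = 504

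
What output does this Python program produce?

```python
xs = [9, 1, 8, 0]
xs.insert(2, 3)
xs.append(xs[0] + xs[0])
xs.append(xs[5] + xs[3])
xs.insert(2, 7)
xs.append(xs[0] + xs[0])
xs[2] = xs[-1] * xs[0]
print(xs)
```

[9, 1, 162, 3, 8, 0, 18, 26, 18]

insert 3 at 2 → [9, 1, 3, 8, 0]
append xs[0]+xs[0] = 9+9 = 18 → [9, 1, 3, 8, 0, 18]
append xs[5]+xs[3] = 18+8 = 26 → [9, 1, 3, 8, 0, 18, 26]
insert 7 at 2 → [9, 1, 7, 3, 8, 0, 18, 26]
append xs[0]+xs[0] = 9+9 = 18 → [9, 1, 7, 3, 8, 0, 18, 26, 18]
xs[2] = xs[-1]*xs[0] = 18*9 = 162 → [9, 1, 162, 3, 8, 0, 18, 26, 18]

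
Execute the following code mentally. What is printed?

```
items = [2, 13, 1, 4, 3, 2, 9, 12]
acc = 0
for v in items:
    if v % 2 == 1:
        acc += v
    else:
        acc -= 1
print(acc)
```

v=2: not odd, acc = 0-1 = -1
v=13: odd, acc = (-1)+13 = 12
v=1: odd, acc = 12+1 = 13
v=4: not odd, acc = 13-1 = 12
v=3: odd, acc = 12+3 = 15
v=2: not odd, acc = 15-1 = 14
v=9: odd, acc = 14+9 = 23
v=12: not odd, acc = 23-1 = 22

22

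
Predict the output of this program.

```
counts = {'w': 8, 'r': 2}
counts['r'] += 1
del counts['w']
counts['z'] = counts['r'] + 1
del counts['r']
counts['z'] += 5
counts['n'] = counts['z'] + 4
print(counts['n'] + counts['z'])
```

counts['r'] = 2+1 = 3 → {'w': 8, 'r': 3}
del 'w' → {'r': 3}
counts['z'] = counts['r']+1 = 4 → {'r': 3, 'z': 4}
del 'r' → {'z': 4}
counts['z'] = 4+5 = 9 → {'z': 9}
counts['n'] = counts['z']+4 = 13 → {'z': 9, 'n': 13}
counts['n']+counts['z'] = 13+9 = 22

22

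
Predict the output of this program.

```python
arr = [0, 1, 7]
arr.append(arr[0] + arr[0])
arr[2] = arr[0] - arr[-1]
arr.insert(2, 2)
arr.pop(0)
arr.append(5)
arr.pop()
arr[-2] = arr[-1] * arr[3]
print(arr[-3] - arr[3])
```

2

append arr[0]+arr[0] = 0+0 = 0 → [0, 1, 7, 0]
arr[2] = arr[0]-arr[-1] = 0-0 = 0 → [0, 1, 0, 0]
insert 2 at 2 → [0, 1, 2, 0, 0]
pop(0) removes 0 → [1, 2, 0, 0]
append 5 → [1, 2, 0, 0, 5]
pop() removes 5 → [1, 2, 0, 0]
arr[-2] = arr[-1]*arr[3] = 0*0 = 0 → [1, 2, 0, 0]
arr[-3]-arr[3] = 2-0 = 2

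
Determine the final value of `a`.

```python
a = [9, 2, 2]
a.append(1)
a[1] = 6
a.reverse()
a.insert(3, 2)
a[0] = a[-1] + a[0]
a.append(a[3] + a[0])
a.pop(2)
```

[10, 2, 2, 9, 12]

append 1 → [9, 2, 2, 1]
a[1] = 6 → [9, 6, 2, 1]
reverse → [1, 2, 6, 9]
insert 2 at 3 → [1, 2, 6, 2, 9]
a[0] = a[-1]+a[0] = 9+1 = 10 → [10, 2, 6, 2, 9]
append a[3]+a[0] = 2+10 = 12 → [10, 2, 6, 2, 9, 12]
pop(2) removes 6 → [10, 2, 2, 9, 12]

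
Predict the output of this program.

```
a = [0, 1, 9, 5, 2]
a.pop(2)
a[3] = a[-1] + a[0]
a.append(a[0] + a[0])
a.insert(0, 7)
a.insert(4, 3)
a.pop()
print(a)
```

[7, 0, 1, 5, 3, 2]

pop(2) removes 9 → [0, 1, 5, 2]
a[3] = a[-1]+a[0] = 2+0 = 2 → [0, 1, 5, 2]
append a[0]+a[0] = 0+0 = 0 → [0, 1, 5, 2, 0]
insert 7 at 0 → [7, 0, 1, 5, 2, 0]
insert 3 at 4 → [7, 0, 1, 5, 3, 2, 0]
pop() removes 0 → [7, 0, 1, 5, 3, 2]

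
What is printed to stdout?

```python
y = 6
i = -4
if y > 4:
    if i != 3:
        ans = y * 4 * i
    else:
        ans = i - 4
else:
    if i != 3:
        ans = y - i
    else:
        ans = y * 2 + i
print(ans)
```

-96

y=6, i=-4
y > 4 is True; i != 3 is True
→ ans = y * 4 * i = -96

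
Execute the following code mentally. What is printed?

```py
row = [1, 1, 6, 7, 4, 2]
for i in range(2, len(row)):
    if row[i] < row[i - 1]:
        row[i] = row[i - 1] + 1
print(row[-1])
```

i=2: 6>=1, unchanged → [1, 1, 6, 7, 4, 2]
i=3: 7>=6, unchanged → [1, 1, 6, 7, 4, 2]
i=4: 4<7, row[4] = 7+1 = 8 → [1, 1, 6, 7, 8, 2]
i=5: 2<8, row[5] = 8+1 = 9 → [1, 1, 6, 7, 8, 9]

9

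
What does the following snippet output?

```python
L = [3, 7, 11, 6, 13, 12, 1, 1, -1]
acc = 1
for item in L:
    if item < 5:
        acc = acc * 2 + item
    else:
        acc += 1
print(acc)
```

85

item=3: <5, acc = 1*2+3 = 5
item=7: not <5, acc = 5+1 = 6
item=11: not <5, acc = 6+1 = 7
item=6: not <5, acc = 7+1 = 8
item=13: not <5, acc = 8+1 = 9
item=12: not <5, acc = 9+1 = 10
item=1: <5, acc = 10*2+1 = 21
item=1: <5, acc = 21*2+1 = 43
item=-1: <5, acc = 43*2+(-1) = 85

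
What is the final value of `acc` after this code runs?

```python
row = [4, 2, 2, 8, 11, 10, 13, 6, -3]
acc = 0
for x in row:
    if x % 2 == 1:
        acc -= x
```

x=4: not odd
x=2: not odd
x=2: not odd
x=8: not odd
x=11: odd, acc = 0-11 = -11
x=10: not odd
x=13: odd, acc = (-11)-13 = -24
x=6: not odd
x=-3: odd, acc = (-24)-(-3) = -21

-21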